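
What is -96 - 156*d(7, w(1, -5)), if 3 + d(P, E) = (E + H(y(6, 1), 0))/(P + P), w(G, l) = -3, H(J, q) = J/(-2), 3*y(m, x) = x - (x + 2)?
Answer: 2812/7 ≈ 401.71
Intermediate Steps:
y(m, x) = -⅔ (y(m, x) = (x - (x + 2))/3 = (x - (2 + x))/3 = (x + (-2 - x))/3 = (⅓)*(-2) = -⅔)
H(J, q) = -J/2 (H(J, q) = J*(-½) = -J/2)
d(P, E) = -3 + (⅓ + E)/(2*P) (d(P, E) = -3 + (E - ½*(-⅔))/(P + P) = -3 + (E + ⅓)/((2*P)) = -3 + (⅓ + E)*(1/(2*P)) = -3 + (⅓ + E)/(2*P))
-96 - 156*d(7, w(1, -5)) = -96 - 26*(1 - 18*7 + 3*(-3))/7 = -96 - 26*(1 - 126 - 9)/7 = -96 - 26*(-134)/7 = -96 - 156*(-67/21) = -96 + 3484/7 = 2812/7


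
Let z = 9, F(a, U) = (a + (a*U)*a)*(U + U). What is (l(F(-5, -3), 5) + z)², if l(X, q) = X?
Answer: 239121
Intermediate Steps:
F(a, U) = 2*U*(a + U*a²) (F(a, U) = (a + (U*a)*a)*(2*U) = (a + U*a²)*(2*U) = 2*U*(a + U*a²))
(l(F(-5, -3), 5) + z)² = (2*(-3)*(-5)*(1 - 3*(-5)) + 9)² = (2*(-3)*(-5)*(1 + 15) + 9)² = (2*(-3)*(-5)*16 + 9)² = (480 + 9)² = 489² = 239121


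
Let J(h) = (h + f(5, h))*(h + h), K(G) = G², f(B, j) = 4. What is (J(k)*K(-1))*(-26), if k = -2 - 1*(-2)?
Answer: 0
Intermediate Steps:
k = 0 (k = -2 + 2 = 0)
J(h) = 2*h*(4 + h) (J(h) = (h + 4)*(h + h) = (4 + h)*(2*h) = 2*h*(4 + h))
(J(k)*K(-1))*(-26) = ((2*0*(4 + 0))*(-1)²)*(-26) = ((2*0*4)*1)*(-26) = (0*1)*(-26) = 0*(-26) = 0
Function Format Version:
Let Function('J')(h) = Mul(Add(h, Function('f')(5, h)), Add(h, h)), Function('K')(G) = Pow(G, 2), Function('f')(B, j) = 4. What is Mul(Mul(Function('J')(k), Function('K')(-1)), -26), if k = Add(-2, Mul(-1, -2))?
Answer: 0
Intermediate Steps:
k = 0 (k = Add(-2, 2) = 0)
Function('J')(h) = Mul(2, h, Add(4, h)) (Function('J')(h) = Mul(Add(h, 4), Add(h, h)) = Mul(Add(4, h), Mul(2, h)) = Mul(2, h, Add(4, h)))
Mul(Mul(Function('J')(k), Function('K')(-1)), -26) = Mul(Mul(Mul(2, 0, Add(4, 0)), Pow(-1, 2)), -26) = Mul(Mul(Mul(2, 0, 4), 1), -26) = Mul(Mul(0, 1), -26) = Mul(0, -26) = 0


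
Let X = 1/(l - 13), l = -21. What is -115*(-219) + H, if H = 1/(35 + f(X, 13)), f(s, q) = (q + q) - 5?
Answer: 1410361/56 ≈ 25185.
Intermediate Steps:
X = -1/34 (X = 1/(-21 - 13) = 1/(-34) = -1/34 ≈ -0.029412)
f(s, q) = -5 + 2*q (f(s, q) = 2*q - 5 = -5 + 2*q)
H = 1/56 (H = 1/(35 + (-5 + 2*13)) = 1/(35 + (-5 + 26)) = 1/(35 + 21) = 1/56 ≈ 0.017857)
-115*(-219) + H = -115*(-219) + 1/56 = 25185 + 1/56 = 1410361/56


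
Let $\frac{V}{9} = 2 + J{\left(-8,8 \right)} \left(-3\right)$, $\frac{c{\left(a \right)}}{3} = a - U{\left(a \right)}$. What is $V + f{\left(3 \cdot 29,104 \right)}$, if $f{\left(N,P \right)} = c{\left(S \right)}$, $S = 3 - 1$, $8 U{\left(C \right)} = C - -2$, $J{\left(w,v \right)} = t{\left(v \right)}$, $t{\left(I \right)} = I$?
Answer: $- \frac{387}{2} \approx -193.5$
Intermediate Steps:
$J{\left(w,v \right)} = v$
$U{\left(C \right)} = \frac{1}{4} + \frac{C}{8}$ ($U{\left(C \right)} = \frac{C - -2}{8} = \frac{C + 2}{8} = \frac{2 + C}{8} = \frac{1}{4} + \frac{C}{8}$)
$S = 2$
$c{\left(a \right)} = - \frac{3}{4} + \frac{21 a}{8}$ ($c{\left(a \right)} = 3 \left(a - \left(\frac{1}{4} + \frac{a}{8}\right)\right) = 3 \left(- \frac{1}{4} + \frac{7 a}{8}\right) = - \frac{3}{4} + \frac{21 a}{8}$)
$V = -198$ ($V = 9 \left(2 + 8 \left(-3\right)\right) = 9 \left(2 - 24\right) = 9 \left(-22\right) = -198$)
$f{\left(N,P \right)} = \frac{9}{2}$ ($f{\left(N,P \right)} = - \frac{3}{4} + \frac{21}{8} \cdot 2 = - \frac{3}{4} + \frac{21}{4} = \frac{9}{2}$)
$V + f{\left(3 \cdot 29,104 \right)} = -198 + \frac{9}{2} = - \frac{387}{2}$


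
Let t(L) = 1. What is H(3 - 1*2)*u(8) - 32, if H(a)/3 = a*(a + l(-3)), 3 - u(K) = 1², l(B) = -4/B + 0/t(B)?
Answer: -18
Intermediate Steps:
l(B) = -4/B (l(B) = -4/B + 0/1 = -4/B + 0*1 = -4/B + 0 = -4/B)
u(K) = 2 (u(K) = 3 - 1*1² = 3 - 1*1 = 3 - 1 = 2)
H(a) = 3*a*(4/3 + a) (H(a) = 3*(a*(a - 4/(-3))) = 3*(a*(a - 4*(-⅓))) = 3*(a*(a + 4/3)) = 3*(a*(4/3 + a)) = 3*a*(4/3 + a))
H(3 - 1*2)*u(8) - 32 = ((3 - 1*2)*(4 + 3*(3 - 1*2)))*2 - 32 = ((3 - 2)*(4 + 3*(3 - 2)))*2 - 32 = (1*(4 + 3*1))*2 - 32 = (1*(4 + 3))*2 - 32 = (1*7)*2 - 32 = 7*2 - 32 = 14 - 32 = -18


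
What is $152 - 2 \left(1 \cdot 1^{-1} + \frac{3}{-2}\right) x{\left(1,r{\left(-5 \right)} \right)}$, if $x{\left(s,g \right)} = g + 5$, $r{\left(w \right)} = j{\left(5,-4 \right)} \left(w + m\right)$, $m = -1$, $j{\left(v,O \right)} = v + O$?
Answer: $-152$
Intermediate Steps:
$j{\left(v,O \right)} = O + v$
$r{\left(w \right)} = -1 + w$ ($r{\left(w \right)} = \left(-4 + 5\right) \left(w - 1\right) = 1 \left(-1 + w\right) = -1 + w$)
$x{\left(s,g \right)} = 5 + g$
$152 - 2 \left(1 \cdot 1^{-1} + \frac{3}{-2}\right) x{\left(1,r{\left(-5 \right)} \right)} = 152 - 2 \left(1 \cdot 1^{-1} + \frac{3}{-2}\right) \left(5 - 6\right) = 152 - 2 \left(1 \cdot 1 + 3 \left(- \frac{1}{2}\right)\right) \left(5 - 6\right) = 152 - 2 \left(1 - \frac{3}{2}\right) \left(-1\right) = 152 \left(-2\right) \left(- \frac{1}{2}\right) \left(-1\right) = 152 \cdot 1 \left(-1\right) = 152 \left(-1\right) = -152$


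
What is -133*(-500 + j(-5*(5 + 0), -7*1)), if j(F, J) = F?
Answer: 69825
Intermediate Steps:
-133*(-500 + j(-5*(5 + 0), -7*1)) = -133*(-500 - 5*(5 + 0)) = -133*(-500 - 5*5) = -133*(-500 - 25) = -133*(-525) = 69825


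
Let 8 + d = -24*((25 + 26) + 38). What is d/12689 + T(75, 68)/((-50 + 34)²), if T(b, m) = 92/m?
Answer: -9038841/55222528 ≈ -0.16368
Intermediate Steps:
d = -2144 (d = -8 - 24*((25 + 26) + 38) = -8 - 24*(51 + 38) = -8 - 24*89 = -8 - 2136 = -2144)
d/12689 + T(75, 68)/((-50 + 34)²) = -2144/12689 + (92/68)/((-50 + 34)²) = -2144*1/12689 + (92*(1/68))/((-16)²) = -2144/12689 + (23/17)/256 = -2144/12689 + (23/17)*(1/256) = -2144/12689 + 23/4352 = -9038841/55222528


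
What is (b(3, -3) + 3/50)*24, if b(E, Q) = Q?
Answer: -1764/25 ≈ -70.560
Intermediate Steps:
(b(3, -3) + 3/50)*24 = (-3 + 3/50)*24 = -147/50*24 = -1764/25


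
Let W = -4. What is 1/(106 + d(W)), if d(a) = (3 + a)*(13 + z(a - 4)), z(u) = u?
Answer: 1/101 ≈ 0.0099010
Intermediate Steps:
d(a) = (3 + a)*(9 + a) (d(a) = (3 + a)*(13 + (a - 4)) = (3 + a)*(13 + (-4 + a)) = (3 + a)*(9 + a))
1/(106 + d(W)) = 1/(106 + (27 + (-4)**2 + 12*(-4))) = 1/(106 + (27 + 16 - 48)) = 1/(106 - 5) = 1/101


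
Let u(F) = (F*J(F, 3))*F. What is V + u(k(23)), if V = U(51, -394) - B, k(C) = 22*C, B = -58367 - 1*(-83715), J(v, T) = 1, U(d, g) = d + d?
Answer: 230790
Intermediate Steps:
U(d, g) = 2*d
B = 25348 (B = -58367 + 83715 = 25348)
u(F) = F² (u(F) = (F*1)*F = F*F = F²)
V = -25246 (V = 2*51 - 1*25348 = 102 - 25348 = -25246)
V + u(k(23)) = -25246 + (22*23)² = -25246 + 506² = -25246 + 256036 = 230790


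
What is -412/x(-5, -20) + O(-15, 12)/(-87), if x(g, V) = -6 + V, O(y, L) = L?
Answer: 5922/377 ≈ 15.708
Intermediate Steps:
-412/x(-5, -20) + O(-15, 12)/(-87) = -412/(-6 - 20) + 12/(-87) = -412/(-26) + 12*(-1/87) = -412*(-1/26) - 4/29 = 206/13 - 4/29 = 5922/377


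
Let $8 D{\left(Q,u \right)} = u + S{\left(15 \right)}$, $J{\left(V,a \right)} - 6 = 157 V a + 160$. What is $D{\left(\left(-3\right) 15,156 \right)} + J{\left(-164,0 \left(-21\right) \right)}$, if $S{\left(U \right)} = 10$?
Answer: $\frac{747}{4} \approx 186.75$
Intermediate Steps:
$J{\left(V,a \right)} = 166 + 157 V a$ ($J{\left(V,a \right)} = 6 + \left(157 V a + 160\right) = 6 + \left(160 + 157 V a\right) = 166 + 157 V a$)
$D{\left(Q,u \right)} = \frac{5}{4} + \frac{u}{8}$ ($D{\left(Q,u \right)} = \frac{u + 10}{8} = \frac{10 + u}{8} = \frac{5}{4} + \frac{u}{8}$)
$D{\left(\left(-3\right) 15,156 \right)} + J{\left(-164,0 \left(-21\right) \right)} = \left(\frac{5}{4} + \frac{1}{8} \cdot 156\right) + \left(166 + 157 \left(-164\right) 0 \left(-21\right)\right) = \left(\frac{5}{4} + \frac{39}{2}\right) + \left(166 + 157 \left(-164\right) 0\right) = \frac{83}{4} + \left(166 + 0\right) = \frac{83}{4} + 166 = \frac{747}{4}$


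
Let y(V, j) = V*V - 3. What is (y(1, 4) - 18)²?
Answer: 400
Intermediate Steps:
y(V, j) = -3 + V² (y(V, j) = V² - 3 = -3 + V²)
(y(1, 4) - 18)² = ((-3 + 1²) - 18)² = ((-3 + 1) - 18)² = (-2 - 18)² = (-20)² = 400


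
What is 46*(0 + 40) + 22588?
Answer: 24428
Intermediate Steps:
46*(0 + 40) + 22588 = 46*40 + 22588 = 1840 + 22588 = 24428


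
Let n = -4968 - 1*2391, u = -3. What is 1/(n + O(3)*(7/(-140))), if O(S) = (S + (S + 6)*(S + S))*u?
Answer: -20/147009 ≈ -0.00013605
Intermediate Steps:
O(S) = -3*S - 6*S*(6 + S) (O(S) = (S + (S + 6)*(S + S))*(-3) = (S + (6 + S)*(2*S))*(-3) = (S + 2*S*(6 + S))*(-3) = -3*S - 6*S*(6 + S))
n = -7359 (n = -4968 - 2391 = -7359)
1/(n + O(3)*(7/(-140))) = 1/(-7359 + (-3*3*(13 + 2*3))*(7/(-140))) = 1/(-7359 + (-3*3*(13 + 6))*(7*(-1/140))) = 1/(-7359 - 3*3*19*(-1/20)) = 1/(-7359 - 171*(-1/20)) = 1/(-7359 + 171/20) = 1/(-147009/20) = -20/147009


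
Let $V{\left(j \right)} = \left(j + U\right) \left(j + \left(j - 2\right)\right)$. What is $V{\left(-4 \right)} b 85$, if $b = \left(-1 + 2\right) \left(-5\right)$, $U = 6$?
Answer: $8500$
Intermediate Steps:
$V{\left(j \right)} = \left(-2 + 2 j\right) \left(6 + j\right)$ ($V{\left(j \right)} = \left(j + 6\right) \left(j + \left(j - 2\right)\right) = \left(6 + j\right) \left(j + \left(-2 + j\right)\right) = \left(6 + j\right) \left(-2 + 2 j\right) = \left(-2 + 2 j\right) \left(6 + j\right)$)
$b = -5$ ($b = 1 \left(-5\right) = -5$)
$V{\left(-4 \right)} b 85 = \left(-12 + 2 \left(-4\right)^{2} + 10 \left(-4\right)\right) \left(-5\right) 85 = \left(-12 + 2 \cdot 16 - 40\right) \left(-5\right) 85 = \left(-12 + 32 - 40\right) \left(-5\right) 85 = \left(-20\right) \left(-5\right) 85 = 100 \cdot 85 = 8500$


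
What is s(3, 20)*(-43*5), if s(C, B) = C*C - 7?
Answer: -430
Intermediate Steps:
s(C, B) = -7 + C² (s(C, B) = C² - 7 = -7 + C²)
s(3, 20)*(-43*5) = (-7 + 3²)*(-43*5) = (-7 + 9)*(-215) = 2*(-215) = -430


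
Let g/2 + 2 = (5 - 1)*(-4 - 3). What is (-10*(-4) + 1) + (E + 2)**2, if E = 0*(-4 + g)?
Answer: 45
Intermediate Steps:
g = -60 (g = -4 + 2*((5 - 1)*(-4 - 3)) = -4 + 2*(4*(-7)) = -4 + 2*(-28) = -4 - 56 = -60)
E = 0 (E = 0*(-4 - 60) = 0*(-64) = 0)
(-10*(-4) + 1) + (E + 2)**2 = (-10*(-4) + 1) + (0 + 2)**2 = (40 + 1) + 2**2 = 41 + 4 = 45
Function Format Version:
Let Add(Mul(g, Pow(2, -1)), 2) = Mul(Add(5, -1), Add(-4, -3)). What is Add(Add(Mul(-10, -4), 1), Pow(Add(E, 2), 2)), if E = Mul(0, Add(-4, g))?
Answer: 45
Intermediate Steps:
g = -60 (g = Add(-4, Mul(2, Mul(Add(5, -1), Add(-4, -3)))) = Add(-4, Mul(2, Mul(4, -7))) = Add(-4, Mul(2, -28)) = Add(-4, -56) = -60)
E = 0 (E = Mul(0, Add(-4, -60)) = Mul(0, -64) = 0)
Add(Add(Mul(-10, -4), 1), Pow(Add(E, 2), 2)) = Add(Add(Mul(-10, -4), 1), Pow(Add(0, 2), 2)) = Add(Add(40, 1), Pow(2, 2)) = Add(41, 4) = 45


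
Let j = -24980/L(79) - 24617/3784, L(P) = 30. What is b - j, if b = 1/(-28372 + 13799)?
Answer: 138826510807/165432696 ≈ 839.17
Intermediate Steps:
b = -1/14573 (b = 1/(-14573) = -1/14573 ≈ -6.8620e-5)
j = -9526283/11352 (j = -24980/30 - 24617/3784 = -24980*1/30 - 24617*1/3784 = -2498/3 - 24617/3784 = -9526283/11352 ≈ -839.17)
b - j = -1/14573 - 1*(-9526283/11352) = -1/14573 + 9526283/11352 = 138826510807/165432696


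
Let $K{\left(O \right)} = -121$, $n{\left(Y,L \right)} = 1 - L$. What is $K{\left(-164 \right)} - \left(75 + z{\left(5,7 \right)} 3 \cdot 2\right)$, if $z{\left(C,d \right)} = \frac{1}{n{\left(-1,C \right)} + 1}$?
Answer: $-194$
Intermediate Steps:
$z{\left(C,d \right)} = \frac{1}{2 - C}$ ($z{\left(C,d \right)} = \frac{1}{\left(1 - C\right) + 1} = \frac{1}{2 - C}$)
$K{\left(-164 \right)} - \left(75 + z{\left(5,7 \right)} 3 \cdot 2\right) = -121 - \left(75 + - \frac{1}{-2 + 5} \cdot 3 \cdot 2\right) = -121 - \left(75 + - \frac{1}{3} \cdot 6\right) = -121 - \left(75 + \left(-1\right) \frac{1}{3} \cdot 6\right) = -121 - \left(75 - 2\right) = -121 - 73 = -194$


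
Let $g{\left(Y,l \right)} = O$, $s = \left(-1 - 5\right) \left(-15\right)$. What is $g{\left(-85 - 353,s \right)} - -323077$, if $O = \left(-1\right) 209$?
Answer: $322868$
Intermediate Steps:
$s = 90$ ($s = \left(-6\right) \left(-15\right) = 90$)
$O = -209$
$g{\left(Y,l \right)} = -209$
$g{\left(-85 - 353,s \right)} - -323077 = -209 - -323077 = -209 + 323077 = 322868$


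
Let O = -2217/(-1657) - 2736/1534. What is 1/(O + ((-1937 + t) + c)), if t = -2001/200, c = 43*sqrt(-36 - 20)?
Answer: -125823623728379712200/251725209204572492052561 - 5556408759689840000*I*sqrt(14)/251725209204572492052561 ≈ -0.00049985 - 8.2591e-5*I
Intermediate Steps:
c = 86*I*sqrt(14) (c = 43*sqrt(-56) = 43*(2*I*sqrt(14)) = 86*I*sqrt(14) ≈ 321.78*I)
t = -2001/200 (t = -2001*1/200 = -2001/200 ≈ -10.005)
O = -566337/1270919 (O = -2217*(-1/1657) - 2736*1/1534 = 2217/1657 - 1368/767 = -566337/1270919 ≈ -0.44561)
1/(O + ((-1937 + t) + c)) = 1/(-566337/1270919 + ((-1937 - 2001/200) + 86*I*sqrt(14))) = 1/(-566337/1270919 + (-389401/200 + 86*I*sqrt(14))) = 1/(-495010396919/254183800 + 86*I*sqrt(14))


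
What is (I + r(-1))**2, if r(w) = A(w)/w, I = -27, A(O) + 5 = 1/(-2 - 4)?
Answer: 17161/36 ≈ 476.69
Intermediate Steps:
A(O) = -31/6 (A(O) = -5 + 1/(-2 - 4) = -5 + 1/(-6) = -5 - 1/6 = -31/6)
r(w) = -31/(6*w)
(I + r(-1))**2 = (-27 - 31/6/(-1))**2 = (-27 - 31/6*(-1))**2 = (-27 + 31/6)**2 = (-131/6)**2 = 17161/36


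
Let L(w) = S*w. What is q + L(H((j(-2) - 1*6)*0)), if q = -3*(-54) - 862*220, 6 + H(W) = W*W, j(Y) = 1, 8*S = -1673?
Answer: -752893/4 ≈ -1.8822e+5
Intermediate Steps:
S = -1673/8 (S = (⅛)*(-1673) = -1673/8 ≈ -209.13)
H(W) = -6 + W² (H(W) = -6 + W*W = -6 + W²)
L(w) = -1673*w/8
q = -189478 (q = 162 - 189640 = -189478)
q + L(H((j(-2) - 1*6)*0)) = -189478 - 1673*(-6 + ((1 - 1*6)*0)²)/8 = -189478 - 1673*(-6 + ((1 - 6)*0)²)/8 = -189478 - 1673*(-6 + (-5*0)²)/8 = -189478 - 1673*(-6 + 0²)/8 = -189478 - 1673*(-6 + 0)/8 = -189478 - 1673/8*(-6) = -189478 + 5019/4 = -752893/4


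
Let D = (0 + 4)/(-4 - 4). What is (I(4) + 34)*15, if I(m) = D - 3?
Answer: 915/2 ≈ 457.50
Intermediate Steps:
D = -½ (D = 4/(-8) = 4*(-⅛) = -½ ≈ -0.50000)
I(m) = -7/2 (I(m) = -½ - 3 = -7/2)
(I(4) + 34)*15 = (-7/2 + 34)*15 = (61/2)*15 = 915/2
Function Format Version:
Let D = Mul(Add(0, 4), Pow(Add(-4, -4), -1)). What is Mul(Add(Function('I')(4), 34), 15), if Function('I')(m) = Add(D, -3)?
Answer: Rational(915, 2) ≈ 457.50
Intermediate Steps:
D = Rational(-1, 2) (D = Mul(4, Pow(-8, -1)) = Mul(4, Rational(-1, 8)) = Rational(-1, 2) ≈ -0.50000)
Function('I')(m) = Rational(-7, 2) (Function('I')(m) = Add(Rational(-1, 2), -3) = Rational(-7, 2))
Mul(Add(Function('I')(4), 34), 15) = Mul(Add(Rational(-7, 2), 34), 15) = Mul(Rational(61, 2), 15) = Rational(915, 2)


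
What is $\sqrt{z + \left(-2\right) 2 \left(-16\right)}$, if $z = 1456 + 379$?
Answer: $3 \sqrt{211} \approx 43.578$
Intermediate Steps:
$z = 1835$
$\sqrt{z + \left(-2\right) 2 \left(-16\right)} = \sqrt{1835 + \left(-2\right) 2 \left(-16\right)} = \sqrt{1835 - -64} = \sqrt{1835 + 64} = \sqrt{1899} = 3 \sqrt{211}$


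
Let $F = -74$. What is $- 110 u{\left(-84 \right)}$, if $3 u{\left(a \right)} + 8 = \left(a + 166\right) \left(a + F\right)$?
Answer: $\frac{1426040}{3} \approx 4.7535 \cdot 10^{5}$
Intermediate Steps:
$u{\left(a \right)} = - \frac{8}{3} + \frac{\left(-74 + a\right) \left(166 + a\right)}{3}$ ($u{\left(a \right)} = - \frac{8}{3} + \frac{\left(a + 166\right) \left(a - 74\right)}{3} = - \frac{8}{3} + \frac{\left(166 + a\right) \left(-74 + a\right)}{3} = - \frac{8}{3} + \frac{\left(-74 + a\right) \left(166 + a\right)}{3}$)
$- 110 u{\left(-84 \right)} = - 110 \left(- \frac{12292}{3} + \frac{\left(-84\right)^{2}}{3} + \frac{92}{3} \left(-84\right)\right) = - 110 \left(- \frac{12292}{3} + \frac{1}{3} \cdot 7056 - 2576\right) = - 110 \left(- \frac{12292}{3} + 2352 - 2576\right) = \left(-110\right) \left(- \frac{12964}{3}\right) = \frac{1426040}{3}$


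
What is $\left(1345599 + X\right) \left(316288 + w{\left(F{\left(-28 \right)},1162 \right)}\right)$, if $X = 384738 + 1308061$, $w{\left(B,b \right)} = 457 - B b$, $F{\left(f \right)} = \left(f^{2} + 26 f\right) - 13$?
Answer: $810580780042$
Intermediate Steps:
$F{\left(f \right)} = -13 + f^{2} + 26 f$
$w{\left(B,b \right)} = 457 - B b$
$X = 1692799$
$\left(1345599 + X\right) \left(316288 + w{\left(F{\left(-28 \right)},1162 \right)}\right) = \left(1345599 + 1692799\right) \left(316288 + \left(457 - \left(-13 + \left(-28\right)^{2} + 26 \left(-28\right)\right) 1162\right)\right) = 3038398 \left(316288 + \left(457 - \left(-13 + 784 - 728\right) 1162\right)\right) = 3038398 \left(316288 + \left(457 - 43 \cdot 1162\right)\right) = 3038398 \left(316288 + \left(457 - 49966\right)\right) = 3038398 \left(316288 - 49509\right) = 3038398 \cdot 266779 = 810580780042$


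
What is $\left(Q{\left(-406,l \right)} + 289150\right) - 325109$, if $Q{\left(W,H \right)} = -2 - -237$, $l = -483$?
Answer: $-35724$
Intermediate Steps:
$Q{\left(W,H \right)} = 235$ ($Q{\left(W,H \right)} = -2 + 237 = 235$)
$\left(Q{\left(-406,l \right)} + 289150\right) - 325109 = \left(235 + 289150\right) - 325109 = 289385 - 325109 = -35724$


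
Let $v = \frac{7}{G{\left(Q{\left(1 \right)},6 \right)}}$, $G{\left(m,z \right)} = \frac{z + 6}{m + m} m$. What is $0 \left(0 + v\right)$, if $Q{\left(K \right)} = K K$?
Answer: $0$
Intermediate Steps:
$Q{\left(K \right)} = K^{2}$
$G{\left(m,z \right)} = 3 + \frac{z}{2}$ ($G{\left(m,z \right)} = \frac{6 + z}{2 m} m = 3 + \frac{z}{2}$)
$v = \frac{7}{6}$ ($v = \frac{7}{3 + \frac{1}{2} \cdot 6} = \frac{7}{3 + 3} = \frac{7}{6} \approx 1.1667$)
$0 \left(0 + v\right) = 0 \left(0 + \frac{7}{6}\right) = 0 \cdot \frac{7}{6} = 0$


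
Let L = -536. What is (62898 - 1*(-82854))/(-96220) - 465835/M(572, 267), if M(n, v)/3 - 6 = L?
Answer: 2229544901/7649490 ≈ 291.46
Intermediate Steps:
M(n, v) = -1590 (M(n, v) = 18 + 3*(-536) = 18 - 1608 = -1590)
(62898 - 1*(-82854))/(-96220) - 465835/M(572, 267) = (62898 - 1*(-82854))/(-96220) - 465835/(-1590) = (62898 + 82854)*(-1/96220) - 465835*(-1/1590) = 145752*(-1/96220) + 93167/318 = -36438/24055 + 93167/318 = 2229544901/7649490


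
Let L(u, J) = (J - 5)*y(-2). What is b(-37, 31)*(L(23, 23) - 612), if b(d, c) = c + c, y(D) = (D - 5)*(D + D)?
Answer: -6696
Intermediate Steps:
y(D) = 2*D*(-5 + D) (y(D) = (-5 + D)*(2*D) = 2*D*(-5 + D))
L(u, J) = -140 + 28*J (L(u, J) = (J - 5)*(2*(-2)*(-5 - 2)) = (-5 + J)*(2*(-2)*(-7)) = (-5 + J)*28 = -140 + 28*J)
b(d, c) = 2*c
b(-37, 31)*(L(23, 23) - 612) = (2*31)*((-140 + 28*23) - 612) = 62*((-140 + 644) - 612) = 62*(504 - 612) = 62*(-108) = -6696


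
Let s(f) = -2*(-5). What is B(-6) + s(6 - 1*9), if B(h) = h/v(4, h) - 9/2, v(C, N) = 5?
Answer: 43/10 ≈ 4.3000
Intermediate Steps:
B(h) = -9/2 + h/5 (B(h) = h/5 - 9/2 = -9/2 + h/5)
s(f) = 10
B(-6) + s(6 - 1*9) = (-9/2 + (⅕)*(-6)) + 10 = (-9/2 - 6/5) + 10 = -57/10 + 10 = 43/10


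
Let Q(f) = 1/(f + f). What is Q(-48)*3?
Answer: -1/32 ≈ -0.031250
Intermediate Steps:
Q(f) = 1/(2*f)
Q(-48)*3 = ((½)/(-48))*3 = ((½)*(-1/48))*3 = -1/96*3 = -1/32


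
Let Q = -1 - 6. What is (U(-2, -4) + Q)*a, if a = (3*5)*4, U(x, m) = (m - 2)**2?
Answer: 1740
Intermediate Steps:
U(x, m) = (-2 + m)**2
Q = -7
a = 60 (a = 15*4 = 60)
(U(-2, -4) + Q)*a = ((-2 - 4)**2 - 7)*60 = ((-6)**2 - 7)*60 = (36 - 7)*60 = 29*60 = 1740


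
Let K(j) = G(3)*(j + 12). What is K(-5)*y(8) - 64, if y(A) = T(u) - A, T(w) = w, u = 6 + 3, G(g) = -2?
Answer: -78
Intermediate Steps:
u = 9
K(j) = -24 - 2*j (K(j) = -2*(j + 12) = -2*(12 + j) = -24 - 2*j)
y(A) = 9 - A
K(-5)*y(8) - 64 = (-24 - 2*(-5))*(9 - 1*8) - 64 = (-24 + 10)*(9 - 8) - 64 = -14*1 - 64 = -14 - 64 = -78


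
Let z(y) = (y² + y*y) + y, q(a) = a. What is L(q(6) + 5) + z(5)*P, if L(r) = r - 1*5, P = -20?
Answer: -1094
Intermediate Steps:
L(r) = -5 + r (L(r) = r - 5 = -5 + r)
z(y) = y + 2*y² (z(y) = (y² + y²) + y = 2*y² + y = y + 2*y²)
L(q(6) + 5) + z(5)*P = (-5 + (6 + 5)) + (5*(1 + 2*5))*(-20) = (-5 + 11) + (5*(1 + 10))*(-20) = 6 + (5*11)*(-20) = 6 + 55*(-20) = 6 - 1100 = -1094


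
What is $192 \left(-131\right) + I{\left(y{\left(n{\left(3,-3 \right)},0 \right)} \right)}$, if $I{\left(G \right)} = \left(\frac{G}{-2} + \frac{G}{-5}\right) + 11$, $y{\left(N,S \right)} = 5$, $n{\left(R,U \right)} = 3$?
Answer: $- \frac{50289}{2} \approx -25145.0$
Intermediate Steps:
$I{\left(G \right)} = 11 - \frac{7 G}{10}$ ($I{\left(G \right)} = \left(G \left(- \frac{1}{2}\right) + G \left(- \frac{1}{5}\right)\right) + 11 = \left(- \frac{G}{2} - \frac{G}{5}\right) + 11 = - \frac{7 G}{10} + 11 = 11 - \frac{7 G}{10}$)
$192 \left(-131\right) + I{\left(y{\left(n{\left(3,-3 \right)},0 \right)} \right)} = 192 \left(-131\right) + \left(11 - \frac{7}{2}\right) = -25152 + \left(11 - \frac{7}{2}\right) = -25152 + \frac{15}{2} = - \frac{50289}{2}$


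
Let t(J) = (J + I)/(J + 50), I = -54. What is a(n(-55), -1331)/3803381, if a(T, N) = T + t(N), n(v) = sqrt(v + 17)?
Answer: 1385/4872131061 + I*sqrt(38)/3803381 ≈ 2.8427e-7 + 1.6208e-6*I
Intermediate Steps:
n(v) = sqrt(17 + v)
t(J) = (-54 + J)/(50 + J) (t(J) = (J - 54)/(J + 50) = (-54 + J)/(50 + J))
a(T, N) = T + (-54 + N)/(50 + N)
a(n(-55), -1331)/3803381 = ((-54 - 1331 + sqrt(17 - 55)*(50 - 1331))/(50 - 1331))/3803381 = ((-54 - 1331 + sqrt(-38)*(-1281))/(-1281))*(1/3803381) = -(-54 - 1331 + (I*sqrt(38))*(-1281))/1281*(1/3803381) = -(-54 - 1331 - 1281*I*sqrt(38))/1281*(1/3803381) = -(-1385 - 1281*I*sqrt(38))/1281*(1/3803381) = (1385/1281 + I*sqrt(38))*(1/3803381) = 1385/4872131061 + I*sqrt(38)/3803381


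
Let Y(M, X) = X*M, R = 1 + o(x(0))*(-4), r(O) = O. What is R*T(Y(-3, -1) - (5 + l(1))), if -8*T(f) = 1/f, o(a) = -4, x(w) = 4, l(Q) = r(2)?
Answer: 17/32 ≈ 0.53125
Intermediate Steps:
l(Q) = 2
R = 17 (R = 1 - 4*(-4) = 1 + 16 = 17)
Y(M, X) = M*X
T(f) = -1/(8*f)
R*T(Y(-3, -1) - (5 + l(1))) = 17*(-1/(8*(-3*(-1) - (5 + 2)))) = 17*(-1/(8*(3 - 1*7))) = 17*(-1/(8*(3 - 7))) = 17*(-⅛/(-4)) = 17*(-⅛*(-¼)) = 17*(1/32) = 17/32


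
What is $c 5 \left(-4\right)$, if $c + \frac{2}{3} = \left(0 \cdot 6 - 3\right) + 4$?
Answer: $- \frac{20}{3} \approx -6.6667$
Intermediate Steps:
$c = \frac{1}{3}$ ($c = - \frac{2}{3} + \left(\left(0 \cdot 6 - 3\right) + 4\right) = - \frac{2}{3} + \left(\left(0 - 3\right) + 4\right) = - \frac{2}{3} + \left(-3 + 4\right) = - \frac{2}{3} + 1 = \frac{1}{3} \approx 0.33333$)
$c 5 \left(-4\right) = \frac{5 \left(-4\right)}{3} = \frac{1}{3} \left(-20\right) = - \frac{20}{3}$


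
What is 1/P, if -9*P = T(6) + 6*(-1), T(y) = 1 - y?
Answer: 9/11 ≈ 0.81818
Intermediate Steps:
P = 11/9 (P = -((1 - 1*6) + 6*(-1))/9 = -((1 - 6) - 6)/9 = -(-5 - 6)/9 = -1/9*(-11) = 11/9 ≈ 1.2222)
1/P = 1/(11/9) = 9/11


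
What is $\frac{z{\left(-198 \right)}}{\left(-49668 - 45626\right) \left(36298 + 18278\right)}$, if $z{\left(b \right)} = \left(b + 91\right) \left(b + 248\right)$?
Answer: $\frac{2675}{2600382672} \approx 1.0287 \cdot 10^{-6}$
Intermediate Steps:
$z{\left(b \right)} = \left(91 + b\right) \left(248 + b\right)$
$\frac{z{\left(-198 \right)}}{\left(-49668 - 45626\right) \left(36298 + 18278\right)} = \frac{22568 + \left(-198\right)^{2} + 339 \left(-198\right)}{\left(-49668 - 45626\right) \left(36298 + 18278\right)} = \frac{22568 + 39204 - 67122}{\left(-95294\right) 54576} = - \frac{5350}{-5200765344} = \left(-5350\right) \left(- \frac{1}{5200765344}\right) = \frac{2675}{2600382672}$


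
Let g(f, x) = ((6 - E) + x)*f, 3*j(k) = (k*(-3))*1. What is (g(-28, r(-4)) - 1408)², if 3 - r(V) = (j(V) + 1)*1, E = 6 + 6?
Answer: 1401856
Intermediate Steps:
E = 12
j(k) = -k (j(k) = ((k*(-3))*1)/3 = (-3*k*1)/3 = (-3*k)/3 = -k)
r(V) = 2 + V (r(V) = 3 - (-V + 1) = 3 - (1 - V) = 3 + (-1 + V) = 2 + V)
g(f, x) = f*(-6 + x) (g(f, x) = ((6 - 1*12) + x)*f = ((6 - 12) + x)*f = (-6 + x)*f = f*(-6 + x))
(g(-28, r(-4)) - 1408)² = (-28*(-6 + (2 - 4)) - 1408)² = (-28*(-6 - 2) - 1408)² = (-28*(-8) - 1408)² = (224 - 1408)² = (-1184)² = 1401856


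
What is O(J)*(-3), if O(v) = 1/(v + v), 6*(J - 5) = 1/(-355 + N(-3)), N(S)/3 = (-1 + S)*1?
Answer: -3303/11009 ≈ -0.30003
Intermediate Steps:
N(S) = -3 + 3*S (N(S) = 3*((-1 + S)*1) = 3*(-1 + S) = -3 + 3*S)
J = 11009/2202 (J = 5 + 1/(6*(-355 + (-3 + 3*(-3)))) = 5 + 1/(6*(-355 + (-3 - 9))) = 5 + 1/(6*(-355 - 12)) = 5 + (⅙)/(-367) = 5 + (⅙)*(-1/367) = 5 - 1/2202 = 11009/2202 ≈ 4.9995)
O(v) = 1/(2*v)
O(J)*(-3) = (1/(2*(11009/2202)))*(-3) = ((½)*(2202/11009))*(-3) = (1101/11009)*(-3) = -3303/11009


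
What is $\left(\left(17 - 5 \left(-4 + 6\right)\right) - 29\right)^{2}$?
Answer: $484$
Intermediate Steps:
$\left(\left(17 - 5 \left(-4 + 6\right)\right) - 29\right)^{2} = \left(\left(17 - 10\right) - 29\right)^{2} = \left(7 - 29\right)^{2} = \left(-22\right)^{2} = 484$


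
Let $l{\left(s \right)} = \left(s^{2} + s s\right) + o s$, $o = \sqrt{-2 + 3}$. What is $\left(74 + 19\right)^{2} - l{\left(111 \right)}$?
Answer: $-16104$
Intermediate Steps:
$o = 1$ ($o = \sqrt{1} = 1$)
$l{\left(s \right)} = s + 2 s^{2}$ ($l{\left(s \right)} = \left(s^{2} + s s\right) + 1 s = \left(s^{2} + s^{2}\right) + s = 2 s^{2} + s = s + 2 s^{2}$)
$\left(74 + 19\right)^{2} - l{\left(111 \right)} = \left(74 + 19\right)^{2} - 111 \left(1 + 2 \cdot 111\right) = 93^{2} - 111 \left(1 + 222\right) = 8649 - 111 \cdot 223 = 8649 - 24753 = -16104$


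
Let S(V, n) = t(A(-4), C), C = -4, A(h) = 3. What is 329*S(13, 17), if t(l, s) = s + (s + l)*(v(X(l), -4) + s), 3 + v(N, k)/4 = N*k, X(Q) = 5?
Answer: 30268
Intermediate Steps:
v(N, k) = -12 + 4*N*k (v(N, k) = -12 + 4*(N*k) = -12 + 4*N*k)
t(l, s) = s + (-92 + s)*(l + s) (t(l, s) = s + (s + l)*((-12 + 4*5*(-4)) + s) = s + (l + s)*((-12 - 80) + s) = s + (l + s)*(-92 + s) = s + (-92 + s)*(l + s))
S(V, n) = 92 (S(V, n) = (-4)² - 92*3 - 91*(-4) + 3*(-4) = 16 - 276 + 364 - 12 = 92)
329*S(13, 17) = 329*92 = 30268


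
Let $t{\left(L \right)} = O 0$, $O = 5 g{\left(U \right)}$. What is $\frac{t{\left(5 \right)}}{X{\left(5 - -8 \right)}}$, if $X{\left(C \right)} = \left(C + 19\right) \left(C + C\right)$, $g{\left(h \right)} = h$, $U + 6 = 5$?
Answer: $0$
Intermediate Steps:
$U = -1$ ($U = -6 + 5 = -1$)
$O = -5$ ($O = 5 \left(-1\right) = -5$)
$X{\left(C \right)} = 2 C \left(19 + C\right)$ ($X{\left(C \right)} = \left(19 + C\right) 2 C = 2 C \left(19 + C\right)$)
$t{\left(L \right)} = 0$ ($t{\left(L \right)} = \left(-5\right) 0 = 0$)
$\frac{t{\left(5 \right)}}{X{\left(5 - -8 \right)}} = \frac{0}{2 \left(5 - -8\right) \left(19 + \left(5 - -8\right)\right)} = \frac{0}{2 \left(5 + 8\right) \left(19 + \left(5 + 8\right)\right)} = \frac{0}{2 \cdot 13 \left(19 + 13\right)} = \frac{0}{2 \cdot 13 \cdot 32} = \frac{0}{832} = 0 \cdot \frac{1}{832} = 0$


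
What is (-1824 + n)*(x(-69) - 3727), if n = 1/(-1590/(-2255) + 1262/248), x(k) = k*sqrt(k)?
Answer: 2202447497876/324013 + 40775121372*I*sqrt(69)/324013 ≈ 6.7974e+6 + 1.0453e+6*I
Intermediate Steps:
x(k) = k**(3/2)
n = 55924/324013 (n = 1/(-1590*(-1/2255) + 1262*(1/248)) = 1/(318/451 + 631/124) = 1/(324013/55924) = 55924/324013 ≈ 0.17260)
(-1824 + n)*(x(-69) - 3727) = (-1824 + 55924/324013)*((-69)**(3/2) - 3727) = -590943788*(-69*I*sqrt(69) - 3727)/324013 = -590943788*(-3727 - 69*I*sqrt(69))/324013 = 2202447497876/324013 + 40775121372*I*sqrt(69)/324013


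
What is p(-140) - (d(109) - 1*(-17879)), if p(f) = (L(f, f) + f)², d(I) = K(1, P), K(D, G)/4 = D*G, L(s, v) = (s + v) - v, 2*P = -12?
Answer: 60545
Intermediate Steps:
P = -6 (P = (½)*(-12) = -6)
L(s, v) = s
K(D, G) = 4*D*G (K(D, G) = 4*(D*G) = 4*D*G)
d(I) = -24 (d(I) = 4*1*(-6) = -24)
p(f) = 4*f² (p(f) = (f + f)² = (2*f)² = 4*f²)
p(-140) - (d(109) - 1*(-17879)) = 4*(-140)² - (-24 - 1*(-17879)) = 4*19600 - (-24 + 17879) = 78400 - 1*17855 = 78400 - 17855 = 60545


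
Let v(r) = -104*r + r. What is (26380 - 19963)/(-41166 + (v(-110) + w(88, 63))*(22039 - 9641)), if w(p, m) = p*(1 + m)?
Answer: 2139/70084570 ≈ 3.0520e-5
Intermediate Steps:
v(r) = -103*r
(26380 - 19963)/(-41166 + (v(-110) + w(88, 63))*(22039 - 9641)) = (26380 - 19963)/(-41166 + (-103*(-110) + 88*(1 + 63))*(22039 - 9641)) = 6417/(-41166 + (11330 + 88*64)*12398) = 6417/(-41166 + (11330 + 5632)*12398) = 6417/(-41166 + 16962*12398) = 6417/(-41166 + 210294876) = 6417/210253710 = 6417*(1/210253710) = 2139/70084570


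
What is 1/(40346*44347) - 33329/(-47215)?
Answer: 59633048809613/84478214087330 ≈ 0.70590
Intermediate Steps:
1/(40346*44347) - 33329/(-47215) = (1/40346)*(1/44347) - 33329*(-1/47215) = 1/1789224062 + 33329/47215 = 59633048809613/84478214087330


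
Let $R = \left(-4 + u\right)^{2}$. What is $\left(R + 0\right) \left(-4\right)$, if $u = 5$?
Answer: $-4$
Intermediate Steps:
$R = 1$ ($R = \left(-4 + 5\right)^{2} = 1^{2} = 1$)
$\left(R + 0\right) \left(-4\right) = \left(1 + 0\right) \left(-4\right) = 1 \left(-4\right) = -4$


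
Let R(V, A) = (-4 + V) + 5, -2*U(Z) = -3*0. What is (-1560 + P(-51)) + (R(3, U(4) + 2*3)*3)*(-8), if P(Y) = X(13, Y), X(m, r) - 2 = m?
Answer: -1641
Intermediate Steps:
X(m, r) = 2 + m
P(Y) = 15 (P(Y) = 2 + 13 = 15)
U(Z) = 0 (U(Z) = -(-3)*0/2 = -½*0 = 0)
R(V, A) = 1 + V
(-1560 + P(-51)) + (R(3, U(4) + 2*3)*3)*(-8) = (-1560 + 15) + ((1 + 3)*3)*(-8) = -1545 + (4*3)*(-8) = -1545 + 12*(-8) = -1545 - 96 = -1641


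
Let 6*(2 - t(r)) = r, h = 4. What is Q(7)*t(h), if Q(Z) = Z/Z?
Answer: 4/3 ≈ 1.3333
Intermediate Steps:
t(r) = 2 - r/6
Q(Z) = 1
Q(7)*t(h) = 1*(2 - ⅙*4) = 1*(2 - ⅔) = 1*(4/3) = 4/3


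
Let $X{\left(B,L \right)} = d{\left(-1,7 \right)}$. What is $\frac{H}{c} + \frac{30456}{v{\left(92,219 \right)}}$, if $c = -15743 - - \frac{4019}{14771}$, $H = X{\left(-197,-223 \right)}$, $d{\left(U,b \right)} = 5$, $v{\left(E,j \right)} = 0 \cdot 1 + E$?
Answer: $\frac{1770526141411}{5348324182} \approx 331.04$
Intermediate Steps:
$v{\left(E,j \right)} = E$ ($v{\left(E,j \right)} = 0 + E = E$)
$X{\left(B,L \right)} = 5$
$H = 5$
$c = - \frac{232535834}{14771}$ ($c = -15743 - \left(-4019\right) \frac{1}{14771} = -15743 - - \frac{4019}{14771} = -15743 + \frac{4019}{14771} = - \frac{232535834}{14771} \approx -15743.0$)
$\frac{H}{c} + \frac{30456}{v{\left(92,219 \right)}} = \frac{5}{- \frac{232535834}{14771}} + \frac{30456}{92} = 5 \left(- \frac{14771}{232535834}\right) + 30456 \cdot \frac{1}{92} = - \frac{73855}{232535834} + \frac{7614}{23} = \frac{1770526141411}{5348324182}$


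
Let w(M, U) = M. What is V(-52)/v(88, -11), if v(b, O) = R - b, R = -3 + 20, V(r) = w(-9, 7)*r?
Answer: -468/71 ≈ -6.5916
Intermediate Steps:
V(r) = -9*r
R = 17
v(b, O) = 17 - b
V(-52)/v(88, -11) = (-9*(-52))/(17 - 1*88) = 468/(17 - 88) = 468/(-71) = 468*(-1/71) = -468/71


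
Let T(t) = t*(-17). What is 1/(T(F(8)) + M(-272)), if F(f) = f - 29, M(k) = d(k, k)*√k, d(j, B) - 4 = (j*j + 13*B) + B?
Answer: -I/(-357*I + 280720*√17) ≈ 2.6649e-10 - 8.6398e-7*I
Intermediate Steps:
d(j, B) = 4 + j² + 14*B (d(j, B) = 4 + ((j*j + 13*B) + B) = 4 + ((j² + 13*B) + B) = 4 + (j² + 14*B) = 4 + j² + 14*B)
M(k) = √k*(4 + k² + 14*k) (M(k) = (4 + k² + 14*k)*√k = √k*(4 + k² + 14*k))
F(f) = -29 + f
T(t) = -17*t
1/(T(F(8)) + M(-272)) = 1/(-17*(-29 + 8) + √(-272)*(4 + (-272)² + 14*(-272))) = 1/(-17*(-21) + (4*I*√17)*(4 + 73984 - 3808)) = 1/(357 + (4*I*√17)*70180) = 1/(357 + 280720*I*√17)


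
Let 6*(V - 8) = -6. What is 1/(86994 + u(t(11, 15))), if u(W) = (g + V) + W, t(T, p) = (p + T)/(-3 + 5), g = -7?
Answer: 1/87007 ≈ 1.1493e-5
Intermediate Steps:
V = 7 (V = 8 + (⅙)*(-6) = 8 - 1 = 7)
t(T, p) = T/2 + p/2 (t(T, p) = (T + p)/2 = (T + p)*(½) = T/2 + p/2)
u(W) = W (u(W) = (-7 + 7) + W = 0 + W = W)
1/(86994 + u(t(11, 15))) = 1/(86994 + ((½)*11 + (½)*15)) = 1/(86994 + (11/2 + 15/2)) = 1/(86994 + 13) = 1/87007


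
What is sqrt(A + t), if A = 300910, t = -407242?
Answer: 2*I*sqrt(26583) ≈ 326.09*I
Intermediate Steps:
sqrt(A + t) = sqrt(300910 - 407242) = sqrt(-106332) = 2*I*sqrt(26583)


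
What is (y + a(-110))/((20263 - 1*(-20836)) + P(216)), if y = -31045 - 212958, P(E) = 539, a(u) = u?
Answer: -244113/41638 ≈ -5.8627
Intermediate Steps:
y = -244003
(y + a(-110))/((20263 - 1*(-20836)) + P(216)) = (-244003 - 110)/((20263 - 1*(-20836)) + 539) = -244113/((20263 + 20836) + 539) = -244113/(41099 + 539) = -244113/41638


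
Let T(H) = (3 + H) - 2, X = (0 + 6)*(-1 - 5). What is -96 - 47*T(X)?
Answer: 1549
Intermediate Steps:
X = -36 (X = 6*(-6) = -36)
T(H) = 1 + H
-96 - 47*T(X) = -96 - 47*(1 - 36) = -96 - 47*(-35) = -96 + 1645 = 1549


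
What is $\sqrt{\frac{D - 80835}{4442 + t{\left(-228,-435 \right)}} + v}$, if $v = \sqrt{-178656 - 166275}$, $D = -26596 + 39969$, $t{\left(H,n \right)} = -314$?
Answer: $\frac{\sqrt{-4351299 + 266256 i \sqrt{344931}}}{516} \approx 16.9 + 17.376 i$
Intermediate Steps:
$D = 13373$
$v = i \sqrt{344931}$ ($v = \sqrt{-344931} = i \sqrt{344931} \approx 587.31 i$)
$\sqrt{\frac{D - 80835}{4442 + t{\left(-228,-435 \right)}} + v} = \sqrt{\frac{13373 - 80835}{4442 - 314} + i \sqrt{344931}} = \sqrt{- \frac{67462}{4128} + i \sqrt{344931}} = \sqrt{\left(-67462\right) \frac{1}{4128} + i \sqrt{344931}} = \sqrt{- \frac{33731}{2064} + i \sqrt{344931}}$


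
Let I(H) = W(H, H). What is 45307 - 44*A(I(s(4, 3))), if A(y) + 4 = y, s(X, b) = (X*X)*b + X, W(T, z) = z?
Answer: 43195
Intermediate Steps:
s(X, b) = X + b*X² (s(X, b) = X²*b + X = b*X² + X = X + b*X²)
I(H) = H
A(y) = -4 + y
45307 - 44*A(I(s(4, 3))) = 45307 - 44*(-4 + 4*(1 + 4*3)) = 45307 - 44*(-4 + 4*(1 + 12)) = 45307 - 44*(-4 + 4*13) = 45307 - 44*(-4 + 52) = 45307 - 44*48 = 45307 - 1*2112 = 45307 - 2112 = 43195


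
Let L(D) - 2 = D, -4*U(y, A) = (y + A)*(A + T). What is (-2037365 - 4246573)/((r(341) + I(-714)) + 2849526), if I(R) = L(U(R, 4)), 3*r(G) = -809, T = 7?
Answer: -37703628/17107265 ≈ -2.2040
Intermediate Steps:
r(G) = -809/3 (r(G) = (⅓)*(-809) = -809/3)
U(y, A) = -(7 + A)*(A + y)/4 (U(y, A) = -(y + A)*(A + 7)/4 = -(A + y)*(7 + A)/4 = -(7 + A)*(A + y)/4)
L(D) = 2 + D
I(R) = -9 - 11*R/4 (I(R) = 2 + (-7/4*4 - 7*R/4 - ¼*4² - ¼*4*R) = 2 + (-7 - 7*R/4 - ¼*16 - R) = 2 + (-7 - 7*R/4 - 4 - R) = 2 + (-11 - 11*R/4) = -9 - 11*R/4)
(-2037365 - 4246573)/((r(341) + I(-714)) + 2849526) = (-2037365 - 4246573)/((-809/3 + (-9 - 11/4*(-714))) + 2849526) = -6283938/((-809/3 + (-9 + 3927/2)) + 2849526) = -6283938/((-809/3 + 3909/2) + 2849526) = -6283938/(10109/6 + 2849526) = -6283938/17107265/6 = -6283938*6/17107265 = -37703628/17107265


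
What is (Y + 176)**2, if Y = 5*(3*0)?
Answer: 30976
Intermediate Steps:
Y = 0 (Y = 5*0 = 0)
(Y + 176)**2 = (0 + 176)**2 = 176**2 = 30976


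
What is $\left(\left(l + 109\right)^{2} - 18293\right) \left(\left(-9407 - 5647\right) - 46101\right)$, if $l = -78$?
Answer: $1059938460$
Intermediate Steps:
$\left(\left(l + 109\right)^{2} - 18293\right) \left(\left(-9407 - 5647\right) - 46101\right) = \left(\left(-78 + 109\right)^{2} - 18293\right) \left(\left(-9407 - 5647\right) - 46101\right) = \left(31^{2} - 18293\right) \left(-15054 - 46101\right) = \left(961 - 18293\right) \left(-61155\right) = \left(-17332\right) \left(-61155\right) = 1059938460$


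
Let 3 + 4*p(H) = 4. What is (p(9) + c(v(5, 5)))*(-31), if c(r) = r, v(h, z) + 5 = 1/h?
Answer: 2821/20 ≈ 141.05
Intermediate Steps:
v(h, z) = -5 + 1/h
p(H) = ¼ (p(H) = -¾ + (¼)*4 = -¾ + 1 = ¼)
(p(9) + c(v(5, 5)))*(-31) = (¼ + (-5 + 1/5))*(-31) = (¼ + (-5 + ⅕))*(-31) = (¼ - 24/5)*(-31) = -91/20*(-31) = 2821/20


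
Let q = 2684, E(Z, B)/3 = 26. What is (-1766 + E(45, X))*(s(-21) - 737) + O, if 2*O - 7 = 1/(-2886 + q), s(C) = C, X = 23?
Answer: 516921029/404 ≈ 1.2795e+6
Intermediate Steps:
E(Z, B) = 78 (E(Z, B) = 3*26 = 78)
O = 1413/404 (O = 7/2 + 1/(2*(-2886 + 2684)) = 7/2 + (½)/(-202) = 7/2 + (½)*(-1/202) = 7/2 - 1/404 = 1413/404 ≈ 3.4975)
(-1766 + E(45, X))*(s(-21) - 737) + O = (-1766 + 78)*(-21 - 737) + 1413/404 = -1688*(-758) + 1413/404 = 1279504 + 1413/404 = 516921029/404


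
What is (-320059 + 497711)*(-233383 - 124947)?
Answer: -63658041160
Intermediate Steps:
(-320059 + 497711)*(-233383 - 124947) = 177652*(-358330) = -63658041160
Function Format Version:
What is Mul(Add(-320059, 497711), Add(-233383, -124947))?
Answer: -63658041160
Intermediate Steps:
Mul(Add(-320059, 497711), Add(-233383, -124947)) = Mul(177652, -358330) = -63658041160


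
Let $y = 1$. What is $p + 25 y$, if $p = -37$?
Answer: $-12$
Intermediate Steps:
$p + 25 y = -37 + 25 \cdot 1 = -37 + 25 = -12$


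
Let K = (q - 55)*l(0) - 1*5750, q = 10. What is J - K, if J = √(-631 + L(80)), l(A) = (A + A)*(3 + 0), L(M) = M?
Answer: 5750 + I*√551 ≈ 5750.0 + 23.473*I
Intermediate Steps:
l(A) = 6*A (l(A) = (2*A)*3 = 6*A)
J = I*√551 (J = √(-631 + 80) = √(-551) = I*√551 ≈ 23.473*I)
K = -5750 (K = (10 - 55)*(6*0) - 1*5750 = -45*0 - 5750 = 0 - 5750 = -5750)
J - K = I*√551 - 1*(-5750) = I*√551 + 5750 = 5750 + I*√551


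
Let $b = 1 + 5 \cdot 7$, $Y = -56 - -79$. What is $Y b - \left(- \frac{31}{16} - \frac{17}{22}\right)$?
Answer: $\frac{146205}{176} \approx 830.71$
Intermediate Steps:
$Y = 23$ ($Y = -56 + 79 = 23$)
$b = 36$ ($b = 1 + 35 = 36$)
$Y b - \left(- \frac{31}{16} - \frac{17}{22}\right) = 23 \cdot 36 - \left(- \frac{31}{16} - \frac{17}{22}\right) = 828 - - \frac{477}{176} = 828 + \left(\frac{17}{22} + \frac{31}{16}\right) = 828 + \frac{477}{176} = \frac{146205}{176}$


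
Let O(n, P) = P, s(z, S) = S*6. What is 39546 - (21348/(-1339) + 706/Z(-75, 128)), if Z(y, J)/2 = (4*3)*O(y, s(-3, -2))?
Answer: 7628648315/192816 ≈ 39564.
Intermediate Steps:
s(z, S) = 6*S
Z(y, J) = -288 (Z(y, J) = 2*((4*3)*(6*(-2))) = 2*(12*(-12)) = 2*(-144) = -288)
39546 - (21348/(-1339) + 706/Z(-75, 128)) = 39546 - (21348/(-1339) + 706/(-288)) = 39546 - (21348*(-1/1339) + 706*(-1/288)) = 39546 - (-21348/1339 - 353/144) = 39546 - 1*(-3546779/192816) = 39546 + 3546779/192816 = 7628648315/192816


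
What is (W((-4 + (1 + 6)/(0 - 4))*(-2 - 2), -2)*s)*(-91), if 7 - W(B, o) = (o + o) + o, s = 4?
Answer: -4732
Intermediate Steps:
W(B, o) = 7 - 3*o (W(B, o) = 7 - ((o + o) + o) = 7 - (2*o + o) = 7 - 3*o)
(W((-4 + (1 + 6)/(0 - 4))*(-2 - 2), -2)*s)*(-91) = ((7 - 3*(-2))*4)*(-91) = ((7 + 6)*4)*(-91) = (13*4)*(-91) = 52*(-91) = -4732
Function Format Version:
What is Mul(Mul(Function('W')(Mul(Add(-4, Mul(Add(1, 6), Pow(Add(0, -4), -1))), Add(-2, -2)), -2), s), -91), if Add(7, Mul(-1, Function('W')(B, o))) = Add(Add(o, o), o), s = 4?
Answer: -4732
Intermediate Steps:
Function('W')(B, o) = Add(7, Mul(-3, o)) (Function('W')(B, o) = Add(7, Mul(-1, Add(Add(o, o), o))) = Add(7, Mul(-1, Add(Mul(2, o), o))) = Add(7, Mul(-1, Mul(3, o))) = Add(7, Mul(-3, o)))
Mul(Mul(Function('W')(Mul(Add(-4, Mul(Add(1, 6), Pow(Add(0, -4), -1))), Add(-2, -2)), -2), s), -91) = Mul(Mul(Add(7, Mul(-3, -2)), 4), -91) = Mul(Mul(Add(7, 6), 4), -91) = Mul(Mul(13, 4), -91) = Mul(52, -91) = -4732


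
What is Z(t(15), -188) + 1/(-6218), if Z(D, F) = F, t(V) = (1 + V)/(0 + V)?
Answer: -1168985/6218 ≈ -188.00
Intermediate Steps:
t(V) = (1 + V)/V
Z(t(15), -188) + 1/(-6218) = -188 + 1/(-6218) = -188 - 1/6218 = -1168985/6218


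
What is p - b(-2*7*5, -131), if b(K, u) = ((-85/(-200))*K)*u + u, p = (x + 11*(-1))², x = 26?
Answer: -14165/4 ≈ -3541.3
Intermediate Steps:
p = 225 (p = (26 + 11*(-1))² = (26 - 11)² = 15² = 225)
b(K, u) = u + 17*K*u/40 (b(K, u) = ((-85*(-1/200))*K)*u + u = (17*K/40)*u + u = 17*K*u/40 + u = u + 17*K*u/40)
p - b(-2*7*5, -131) = 225 - (-131)*(40 + 17*(-2*7*5))/40 = 225 - (-131)*(40 + 17*(-14*5))/40 = 225 - (-131)*(40 + 17*(-70))/40 = 225 - (-131)*(40 - 1190)/40 = 225 - (-131)*(-1150)/40 = 225 - 1*15065/4 = 225 - 15065/4 = -14165/4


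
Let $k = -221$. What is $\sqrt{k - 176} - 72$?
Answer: $-72 + i \sqrt{397} \approx -72.0 + 19.925 i$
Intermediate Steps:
$\sqrt{k - 176} - 72 = \sqrt{-221 - 176} - 72 = \sqrt{-397} - 72 = i \sqrt{397} - 72 = -72 + i \sqrt{397}$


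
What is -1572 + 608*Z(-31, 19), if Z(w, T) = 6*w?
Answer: -114660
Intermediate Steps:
-1572 + 608*Z(-31, 19) = -1572 + 608*(6*(-31)) = -1572 + 608*(-186) = -1572 - 113088 = -114660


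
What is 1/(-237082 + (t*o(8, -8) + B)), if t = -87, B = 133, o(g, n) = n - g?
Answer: -1/235557 ≈ -4.2453e-6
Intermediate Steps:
1/(-237082 + (t*o(8, -8) + B)) = 1/(-237082 + (-87*(-8 - 1*8) + 133)) = 1/(-237082 + (-87*(-8 - 8) + 133)) = 1/(-237082 + (-87*(-16) + 133)) = 1/(-237082 + (1392 + 133)) = 1/(-237082 + 1525) = 1/(-235557) = -1/235557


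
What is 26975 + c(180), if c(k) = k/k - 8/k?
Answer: 1213918/45 ≈ 26976.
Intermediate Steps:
c(k) = 1 - 8/k
26975 + c(180) = 26975 + (-8 + 180)/180 = 26975 + (1/180)*172 = 26975 + 43/45 = 1213918/45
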